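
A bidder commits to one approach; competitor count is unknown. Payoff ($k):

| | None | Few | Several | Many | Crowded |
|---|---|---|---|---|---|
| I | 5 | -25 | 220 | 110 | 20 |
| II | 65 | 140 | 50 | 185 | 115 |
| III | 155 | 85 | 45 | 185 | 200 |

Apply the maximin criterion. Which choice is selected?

Row minima: I=-25, II=50, III=45
Best worst-case = 50 → II.

II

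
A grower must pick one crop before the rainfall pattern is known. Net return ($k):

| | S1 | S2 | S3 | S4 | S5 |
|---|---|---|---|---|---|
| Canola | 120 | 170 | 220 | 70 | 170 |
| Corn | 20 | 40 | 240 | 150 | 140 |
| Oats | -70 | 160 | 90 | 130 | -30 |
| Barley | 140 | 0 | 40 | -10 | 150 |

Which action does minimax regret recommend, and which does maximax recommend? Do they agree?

minimax regret → Canola; maximax → Corn (disagree)

Column bests: S1=140, S2=170, S3=240, S4=150, S5=170.
Canola regrets: 20, 0, 20, 80, 0 → max 80
Corn regrets: 120, 130, 0, 0, 30 → max 130
Oats regrets: 210, 10, 150, 20, 200 → max 210
Barley regrets: 0, 170, 200, 160, 20 → max 200
Smallest max regret = 80 → Canola.
Row maxima: Canola=220, Corn=240, Oats=160, Barley=150
Best best-case = 240 → Corn.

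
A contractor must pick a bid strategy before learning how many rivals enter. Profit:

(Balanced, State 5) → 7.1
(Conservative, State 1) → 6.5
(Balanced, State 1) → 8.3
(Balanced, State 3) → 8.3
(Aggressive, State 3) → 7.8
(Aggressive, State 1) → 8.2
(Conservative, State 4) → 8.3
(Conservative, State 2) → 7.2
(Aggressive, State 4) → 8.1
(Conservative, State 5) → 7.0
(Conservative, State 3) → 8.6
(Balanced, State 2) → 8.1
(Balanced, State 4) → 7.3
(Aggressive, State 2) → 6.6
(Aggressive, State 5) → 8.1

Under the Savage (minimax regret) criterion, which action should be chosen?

Column bests: State 1=8.3, State 2=8.1, State 3=8.6, State 4=8.3, State 5=8.1.
Conservative regrets: 1.8, 0.9, 0.0, 0.0, 1.1 → max 1.8
Balanced regrets: 0.0, 0.0, 0.3, 1.0, 1.0 → max 1.0
Aggressive regrets: 0.1, 1.5, 0.8, 0.2, 0.0 → max 1.5
Smallest max regret = 1.0 → Balanced.

Balanced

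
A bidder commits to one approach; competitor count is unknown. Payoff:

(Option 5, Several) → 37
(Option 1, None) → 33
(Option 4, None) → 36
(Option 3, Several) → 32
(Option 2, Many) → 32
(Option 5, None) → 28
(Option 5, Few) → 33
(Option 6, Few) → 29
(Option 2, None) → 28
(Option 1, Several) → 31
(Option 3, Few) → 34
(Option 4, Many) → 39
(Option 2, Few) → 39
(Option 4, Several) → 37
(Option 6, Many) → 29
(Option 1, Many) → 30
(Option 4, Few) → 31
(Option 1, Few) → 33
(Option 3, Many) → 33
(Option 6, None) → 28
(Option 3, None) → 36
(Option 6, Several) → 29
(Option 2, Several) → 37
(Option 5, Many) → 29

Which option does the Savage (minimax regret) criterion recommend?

Option 3

Column bests: None=36, Few=39, Several=37, Many=39.
Option 1 regrets: 3, 6, 6, 9 → max 9
Option 2 regrets: 8, 0, 0, 7 → max 8
Option 3 regrets: 0, 5, 5, 6 → max 6
Option 4 regrets: 0, 8, 0, 0 → max 8
Option 5 regrets: 8, 6, 0, 10 → max 10
Option 6 regrets: 8, 10, 8, 10 → max 10
Smallest max regret = 6 → Option 3.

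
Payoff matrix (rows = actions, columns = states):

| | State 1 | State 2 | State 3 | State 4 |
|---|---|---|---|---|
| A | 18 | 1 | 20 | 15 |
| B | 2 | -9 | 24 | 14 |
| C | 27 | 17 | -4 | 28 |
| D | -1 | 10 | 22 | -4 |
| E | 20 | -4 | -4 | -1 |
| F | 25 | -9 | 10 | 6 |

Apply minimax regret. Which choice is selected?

Column bests: State 1=27, State 2=17, State 3=24, State 4=28.
A regrets: 9, 16, 4, 13 → max 16
B regrets: 25, 26, 0, 14 → max 26
C regrets: 0, 0, 28, 0 → max 28
D regrets: 28, 7, 2, 32 → max 32
E regrets: 7, 21, 28, 29 → max 29
F regrets: 2, 26, 14, 22 → max 26
Smallest max regret = 16 → A.

A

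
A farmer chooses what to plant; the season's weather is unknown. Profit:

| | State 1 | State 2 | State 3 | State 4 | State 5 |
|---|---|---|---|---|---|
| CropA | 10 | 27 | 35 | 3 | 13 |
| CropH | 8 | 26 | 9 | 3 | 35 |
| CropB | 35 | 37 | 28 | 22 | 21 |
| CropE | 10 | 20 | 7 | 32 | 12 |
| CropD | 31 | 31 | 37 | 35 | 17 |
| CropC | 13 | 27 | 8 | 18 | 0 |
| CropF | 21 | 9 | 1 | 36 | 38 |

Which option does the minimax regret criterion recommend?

Column bests: State 1=35, State 2=37, State 3=37, State 4=36, State 5=38.
CropA regrets: 25, 10, 2, 33, 25 → max 33
CropH regrets: 27, 11, 28, 33, 3 → max 33
CropB regrets: 0, 0, 9, 14, 17 → max 17
CropE regrets: 25, 17, 30, 4, 26 → max 30
CropD regrets: 4, 6, 0, 1, 21 → max 21
CropC regrets: 22, 10, 29, 18, 38 → max 38
CropF regrets: 14, 28, 36, 0, 0 → max 36
Smallest max regret = 17 → CropB.

CropB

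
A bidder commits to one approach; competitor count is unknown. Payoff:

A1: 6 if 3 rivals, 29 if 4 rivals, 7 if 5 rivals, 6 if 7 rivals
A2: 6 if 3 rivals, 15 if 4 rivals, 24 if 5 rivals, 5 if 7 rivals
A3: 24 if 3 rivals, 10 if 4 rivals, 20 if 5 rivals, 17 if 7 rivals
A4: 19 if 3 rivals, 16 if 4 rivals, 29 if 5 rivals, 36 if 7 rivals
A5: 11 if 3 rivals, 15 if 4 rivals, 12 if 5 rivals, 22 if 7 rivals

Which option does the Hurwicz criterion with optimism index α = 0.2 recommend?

A4

A1: 0.2·29 + 0.8·6 = 10.6
A2: 0.2·24 + 0.8·5 = 8.8
A3: 0.2·24 + 0.8·10 = 12.8
A4: 0.2·36 + 0.8·16 = 20
A5: 0.2·22 + 0.8·11 = 13.2
Highest Hurwicz score = 20 → A4.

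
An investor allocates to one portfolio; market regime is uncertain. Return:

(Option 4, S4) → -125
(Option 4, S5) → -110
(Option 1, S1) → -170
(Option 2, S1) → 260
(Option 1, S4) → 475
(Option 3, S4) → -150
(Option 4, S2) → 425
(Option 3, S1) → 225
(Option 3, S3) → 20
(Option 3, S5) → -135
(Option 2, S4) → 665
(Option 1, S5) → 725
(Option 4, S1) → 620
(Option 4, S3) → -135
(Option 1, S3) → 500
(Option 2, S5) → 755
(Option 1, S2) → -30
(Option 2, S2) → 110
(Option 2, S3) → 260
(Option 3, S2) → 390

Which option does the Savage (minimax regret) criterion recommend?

Column bests: S1=620, S2=425, S3=500, S4=665, S5=755.
Option 1 regrets: 790, 455, 0, 190, 30 → max 790
Option 2 regrets: 360, 315, 240, 0, 0 → max 360
Option 3 regrets: 395, 35, 480, 815, 890 → max 890
Option 4 regrets: 0, 0, 635, 790, 865 → max 865
Smallest max regret = 360 → Option 2.

Option 2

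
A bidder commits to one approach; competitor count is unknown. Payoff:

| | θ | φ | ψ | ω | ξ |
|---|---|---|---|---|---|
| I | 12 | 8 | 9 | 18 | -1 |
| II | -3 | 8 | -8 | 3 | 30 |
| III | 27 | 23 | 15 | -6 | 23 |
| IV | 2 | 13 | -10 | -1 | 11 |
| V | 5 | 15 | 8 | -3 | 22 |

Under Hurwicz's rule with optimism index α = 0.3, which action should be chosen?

I: 0.3·18 + 0.7·(-1) = 4.7
II: 0.3·30 + 0.7·(-8) = 3.4
III: 0.3·27 + 0.7·(-6) = 3.9
IV: 0.3·13 + 0.7·(-10) = -3.1
V: 0.3·22 + 0.7·(-3) = 4.5
Highest Hurwicz score = 4.7 → I.

I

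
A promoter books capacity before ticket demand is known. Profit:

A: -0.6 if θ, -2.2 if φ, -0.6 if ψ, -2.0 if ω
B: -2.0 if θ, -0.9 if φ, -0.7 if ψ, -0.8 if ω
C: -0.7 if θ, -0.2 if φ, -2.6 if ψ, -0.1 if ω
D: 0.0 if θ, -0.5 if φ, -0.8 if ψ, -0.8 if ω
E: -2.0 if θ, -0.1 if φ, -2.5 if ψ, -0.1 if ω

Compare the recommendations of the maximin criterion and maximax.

maximin → D; maximax → D (agree)

Row minima: A=-2.2, B=-2.0, C=-2.6, D=-0.8, E=-2.5
Best worst-case = -0.8 → D.
Row maxima: A=-0.6, B=-0.7, C=-0.1, D=0.0, E=-0.1
Best best-case = 0.0 → D.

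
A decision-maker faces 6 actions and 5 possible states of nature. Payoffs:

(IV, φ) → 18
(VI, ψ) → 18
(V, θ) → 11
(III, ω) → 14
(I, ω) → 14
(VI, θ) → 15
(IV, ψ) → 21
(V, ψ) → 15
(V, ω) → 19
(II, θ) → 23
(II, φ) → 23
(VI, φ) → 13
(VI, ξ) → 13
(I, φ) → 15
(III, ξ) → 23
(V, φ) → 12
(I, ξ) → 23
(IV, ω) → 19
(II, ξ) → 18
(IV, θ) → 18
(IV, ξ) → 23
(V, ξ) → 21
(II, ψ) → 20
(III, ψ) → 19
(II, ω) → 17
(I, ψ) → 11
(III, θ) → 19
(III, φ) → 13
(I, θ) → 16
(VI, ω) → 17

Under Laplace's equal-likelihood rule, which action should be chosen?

Row averages: I=15.8, II=20.2, III=17.6, IV=19.8, V=15.6, VI=15.2
Highest average = 20.2 → II.

II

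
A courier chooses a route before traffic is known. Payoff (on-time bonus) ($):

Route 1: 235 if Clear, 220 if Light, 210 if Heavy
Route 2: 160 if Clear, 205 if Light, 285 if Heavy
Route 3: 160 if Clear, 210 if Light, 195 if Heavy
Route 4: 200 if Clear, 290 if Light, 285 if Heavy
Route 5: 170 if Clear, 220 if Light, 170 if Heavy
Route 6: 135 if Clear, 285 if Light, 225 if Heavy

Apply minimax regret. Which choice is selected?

Column bests: Clear=235, Light=290, Heavy=285.
Route 1 regrets: 0, 70, 75 → max 75
Route 2 regrets: 75, 85, 0 → max 85
Route 3 regrets: 75, 80, 90 → max 90
Route 4 regrets: 35, 0, 0 → max 35
Route 5 regrets: 65, 70, 115 → max 115
Route 6 regrets: 100, 5, 60 → max 100
Smallest max regret = 35 → Route 4.

Route 4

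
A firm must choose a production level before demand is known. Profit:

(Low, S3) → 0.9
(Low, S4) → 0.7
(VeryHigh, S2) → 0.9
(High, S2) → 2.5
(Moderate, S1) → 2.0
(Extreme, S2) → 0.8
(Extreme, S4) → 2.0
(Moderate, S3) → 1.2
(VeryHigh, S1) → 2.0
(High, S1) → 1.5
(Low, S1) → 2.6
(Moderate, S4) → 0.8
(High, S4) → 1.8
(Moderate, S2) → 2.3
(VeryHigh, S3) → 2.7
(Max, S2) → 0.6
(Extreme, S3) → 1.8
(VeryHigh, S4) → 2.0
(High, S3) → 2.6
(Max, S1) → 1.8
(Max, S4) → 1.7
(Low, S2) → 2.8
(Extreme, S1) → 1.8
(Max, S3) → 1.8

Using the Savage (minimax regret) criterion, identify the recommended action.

Column bests: S1=2.6, S2=2.8, S3=2.7, S4=2.0.
Low regrets: 0.0, 0.0, 1.8, 1.3 → max 1.8
Moderate regrets: 0.6, 0.5, 1.5, 1.2 → max 1.5
High regrets: 1.1, 0.3, 0.1, 0.2 → max 1.1
VeryHigh regrets: 0.6, 1.9, 0.0, 0.0 → max 1.9
Extreme regrets: 0.8, 2.0, 0.9, 0.0 → max 2.0
Max regrets: 0.8, 2.2, 0.9, 0.3 → max 2.2
Smallest max regret = 1.1 → High.

High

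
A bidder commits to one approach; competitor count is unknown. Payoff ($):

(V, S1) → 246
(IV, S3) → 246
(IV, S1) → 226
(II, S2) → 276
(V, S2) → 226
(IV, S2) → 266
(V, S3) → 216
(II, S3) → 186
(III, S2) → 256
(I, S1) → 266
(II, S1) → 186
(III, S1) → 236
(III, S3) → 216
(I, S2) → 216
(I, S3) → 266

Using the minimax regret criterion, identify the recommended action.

Column bests: S1=266, S2=276, S3=266.
I regrets: 0, 60, 0 → max 60
II regrets: 80, 0, 80 → max 80
III regrets: 30, 20, 50 → max 50
IV regrets: 40, 10, 20 → max 40
V regrets: 20, 50, 50 → max 50
Smallest max regret = 40 → IV.

IV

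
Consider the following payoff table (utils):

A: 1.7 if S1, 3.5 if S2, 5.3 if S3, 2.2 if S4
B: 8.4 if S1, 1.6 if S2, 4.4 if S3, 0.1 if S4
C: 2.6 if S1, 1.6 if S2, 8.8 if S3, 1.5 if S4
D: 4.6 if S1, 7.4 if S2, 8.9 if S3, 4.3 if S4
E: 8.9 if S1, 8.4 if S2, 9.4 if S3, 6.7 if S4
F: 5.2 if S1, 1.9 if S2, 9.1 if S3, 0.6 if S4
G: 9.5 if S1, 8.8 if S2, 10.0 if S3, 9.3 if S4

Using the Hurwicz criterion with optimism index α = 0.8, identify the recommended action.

G

A: 0.8·5.3 + 0.2·1.7 = 4.58
B: 0.8·8.4 + 0.2·0.1 = 6.74
C: 0.8·8.8 + 0.2·1.5 = 7.34
D: 0.8·8.9 + 0.2·4.3 = 7.98
E: 0.8·9.4 + 0.2·6.7 = 8.86
F: 0.8·9.1 + 0.2·0.6 = 7.4
G: 0.8·10.0 + 0.2·8.8 = 9.76
Highest Hurwicz score = 9.76 → G.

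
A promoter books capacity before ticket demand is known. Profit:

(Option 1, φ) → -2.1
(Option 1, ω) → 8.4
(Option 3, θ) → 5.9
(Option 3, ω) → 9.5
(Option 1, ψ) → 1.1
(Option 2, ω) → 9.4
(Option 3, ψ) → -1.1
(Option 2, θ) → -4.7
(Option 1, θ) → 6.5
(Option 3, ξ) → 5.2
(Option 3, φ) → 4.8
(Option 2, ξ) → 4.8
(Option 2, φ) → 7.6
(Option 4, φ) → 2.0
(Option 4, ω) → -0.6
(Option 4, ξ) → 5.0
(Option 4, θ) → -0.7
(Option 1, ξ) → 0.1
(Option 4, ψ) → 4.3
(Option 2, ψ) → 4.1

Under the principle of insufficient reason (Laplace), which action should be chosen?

Row averages: Option 1=2.8, Option 2=4.24, Option 3=4.86, Option 4=2
Highest average = 4.86 → Option 3.

Option 3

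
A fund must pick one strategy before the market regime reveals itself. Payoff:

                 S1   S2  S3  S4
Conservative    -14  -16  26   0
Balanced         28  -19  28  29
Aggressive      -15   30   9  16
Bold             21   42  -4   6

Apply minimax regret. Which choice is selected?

Column bests: S1=28, S2=42, S3=28, S4=29.
Conservative regrets: 42, 58, 2, 29 → max 58
Balanced regrets: 0, 61, 0, 0 → max 61
Aggressive regrets: 43, 12, 19, 13 → max 43
Bold regrets: 7, 0, 32, 23 → max 32
Smallest max regret = 32 → Bold.

Bold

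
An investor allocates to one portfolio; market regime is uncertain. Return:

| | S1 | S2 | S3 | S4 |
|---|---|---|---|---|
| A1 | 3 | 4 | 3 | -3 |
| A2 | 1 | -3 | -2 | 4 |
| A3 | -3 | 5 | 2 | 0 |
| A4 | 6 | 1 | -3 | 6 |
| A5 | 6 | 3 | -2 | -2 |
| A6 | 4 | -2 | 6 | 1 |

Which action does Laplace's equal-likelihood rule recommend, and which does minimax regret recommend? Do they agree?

laplace → A4; minimax regret → A6 (disagree)

Row averages: A1=1.75, A2=0, A3=1, A4=2.5, A5=1.25, A6=2.25
Highest average = 2.5 → A4.
Column bests: S1=6, S2=5, S3=6, S4=6.
A1 regrets: 3, 1, 3, 9 → max 9
A2 regrets: 5, 8, 8, 2 → max 8
A3 regrets: 9, 0, 4, 6 → max 9
A4 regrets: 0, 4, 9, 0 → max 9
A5 regrets: 0, 2, 8, 8 → max 8
A6 regrets: 2, 7, 0, 5 → max 7
Smallest max regret = 7 → A6.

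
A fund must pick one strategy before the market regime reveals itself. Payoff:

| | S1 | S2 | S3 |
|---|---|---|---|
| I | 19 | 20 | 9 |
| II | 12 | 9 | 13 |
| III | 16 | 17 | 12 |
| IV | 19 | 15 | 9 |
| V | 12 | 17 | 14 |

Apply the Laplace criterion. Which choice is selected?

I

Row averages: I=16, II=34/3, III=15, IV=43/3, V=43/3
Highest average = 16 → I.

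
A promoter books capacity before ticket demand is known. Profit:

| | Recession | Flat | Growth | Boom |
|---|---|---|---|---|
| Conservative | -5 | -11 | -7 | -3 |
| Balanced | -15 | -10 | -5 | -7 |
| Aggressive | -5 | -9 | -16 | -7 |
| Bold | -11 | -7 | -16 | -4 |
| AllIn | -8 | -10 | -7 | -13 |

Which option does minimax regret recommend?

Conservative

Column bests: Recession=-5, Flat=-7, Growth=-5, Boom=-3.
Conservative regrets: 0, 4, 2, 0 → max 4
Balanced regrets: 10, 3, 0, 4 → max 10
Aggressive regrets: 0, 2, 11, 4 → max 11
Bold regrets: 6, 0, 11, 1 → max 11
AllIn regrets: 3, 3, 2, 10 → max 10
Smallest max regret = 4 → Conservative.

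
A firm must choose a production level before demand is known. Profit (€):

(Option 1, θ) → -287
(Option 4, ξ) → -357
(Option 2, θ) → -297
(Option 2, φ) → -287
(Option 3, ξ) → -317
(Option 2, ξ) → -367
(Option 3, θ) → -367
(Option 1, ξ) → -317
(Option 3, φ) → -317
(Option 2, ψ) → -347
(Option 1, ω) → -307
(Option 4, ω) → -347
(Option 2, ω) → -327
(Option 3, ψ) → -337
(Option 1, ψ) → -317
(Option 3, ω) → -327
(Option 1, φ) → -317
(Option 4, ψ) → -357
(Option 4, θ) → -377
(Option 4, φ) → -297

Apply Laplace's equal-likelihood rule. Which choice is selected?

Row averages: Option 1=-309, Option 2=-325, Option 3=-333, Option 4=-347
Highest average = -309 → Option 1.

Option 1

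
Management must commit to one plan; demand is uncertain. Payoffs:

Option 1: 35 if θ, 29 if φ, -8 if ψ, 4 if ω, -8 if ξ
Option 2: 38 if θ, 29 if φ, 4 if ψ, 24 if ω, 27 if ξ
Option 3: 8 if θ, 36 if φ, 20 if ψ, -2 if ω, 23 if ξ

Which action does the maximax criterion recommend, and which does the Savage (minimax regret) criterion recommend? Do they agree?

maximax → Option 2; minimax regret → Option 2 (agree)

Row maxima: Option 1=35, Option 2=38, Option 3=36
Best best-case = 38 → Option 2.
Column bests: θ=38, φ=36, ψ=20, ω=24, ξ=27.
Option 1 regrets: 3, 7, 28, 20, 35 → max 35
Option 2 regrets: 0, 7, 16, 0, 0 → max 16
Option 3 regrets: 30, 0, 0, 26, 4 → max 30
Smallest max regret = 16 → Option 2.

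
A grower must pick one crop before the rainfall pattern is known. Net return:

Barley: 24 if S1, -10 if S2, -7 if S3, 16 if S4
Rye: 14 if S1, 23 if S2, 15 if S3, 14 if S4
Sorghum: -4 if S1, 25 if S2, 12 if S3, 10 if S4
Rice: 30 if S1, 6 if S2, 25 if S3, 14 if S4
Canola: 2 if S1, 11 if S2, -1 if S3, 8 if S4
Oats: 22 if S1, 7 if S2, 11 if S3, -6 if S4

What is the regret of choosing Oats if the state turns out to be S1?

8

Best payoff under S1 is 30.
Regret = 30 − 22 = 8.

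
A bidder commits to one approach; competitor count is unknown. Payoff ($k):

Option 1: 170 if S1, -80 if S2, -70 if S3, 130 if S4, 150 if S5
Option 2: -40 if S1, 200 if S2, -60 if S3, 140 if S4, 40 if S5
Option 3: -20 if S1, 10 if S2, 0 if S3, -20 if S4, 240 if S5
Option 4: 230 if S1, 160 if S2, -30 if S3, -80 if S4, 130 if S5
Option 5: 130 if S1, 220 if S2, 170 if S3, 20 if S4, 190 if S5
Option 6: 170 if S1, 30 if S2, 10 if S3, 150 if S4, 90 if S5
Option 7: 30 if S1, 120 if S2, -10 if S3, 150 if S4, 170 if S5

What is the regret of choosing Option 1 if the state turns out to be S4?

Best payoff under S4 is 150.
Regret = 150 − 130 = 20.

20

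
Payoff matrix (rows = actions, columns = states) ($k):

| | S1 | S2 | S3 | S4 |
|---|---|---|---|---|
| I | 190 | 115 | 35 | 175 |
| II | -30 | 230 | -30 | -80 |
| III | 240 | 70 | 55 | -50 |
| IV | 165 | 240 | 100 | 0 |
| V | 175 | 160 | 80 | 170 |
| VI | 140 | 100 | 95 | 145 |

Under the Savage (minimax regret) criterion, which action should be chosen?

Column bests: S1=240, S2=240, S3=100, S4=175.
I regrets: 50, 125, 65, 0 → max 125
II regrets: 270, 10, 130, 255 → max 270
III regrets: 0, 170, 45, 225 → max 225
IV regrets: 75, 0, 0, 175 → max 175
V regrets: 65, 80, 20, 5 → max 80
VI regrets: 100, 140, 5, 30 → max 140
Smallest max regret = 80 → V.

V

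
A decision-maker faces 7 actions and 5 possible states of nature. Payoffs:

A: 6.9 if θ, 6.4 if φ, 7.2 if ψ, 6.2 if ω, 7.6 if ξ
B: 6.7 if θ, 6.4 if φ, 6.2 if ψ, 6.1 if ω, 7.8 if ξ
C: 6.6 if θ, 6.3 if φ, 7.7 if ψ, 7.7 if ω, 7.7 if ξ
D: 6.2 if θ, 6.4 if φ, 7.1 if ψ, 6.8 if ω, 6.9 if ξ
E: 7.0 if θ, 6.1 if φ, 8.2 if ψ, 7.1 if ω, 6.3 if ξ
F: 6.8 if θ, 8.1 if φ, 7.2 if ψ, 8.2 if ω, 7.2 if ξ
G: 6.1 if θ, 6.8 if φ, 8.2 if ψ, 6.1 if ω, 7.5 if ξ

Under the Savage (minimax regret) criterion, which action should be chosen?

F

Column bests: θ=7.0, φ=8.1, ψ=8.2, ω=8.2, ξ=7.8.
A regrets: 0.1, 1.7, 1.0, 2.0, 0.2 → max 2.0
B regrets: 0.3, 1.7, 2.0, 2.1, 0.0 → max 2.1
C regrets: 0.4, 1.8, 0.5, 0.5, 0.1 → max 1.8
D regrets: 0.8, 1.7, 1.1, 1.4, 0.9 → max 1.7
E regrets: 0.0, 2.0, 0.0, 1.1, 1.5 → max 2.0
F regrets: 0.2, 0.0, 1.0, 0.0, 0.6 → max 1.0
G regrets: 0.9, 1.3, 0.0, 2.1, 0.3 → max 2.1
Smallest max regret = 1.0 → F.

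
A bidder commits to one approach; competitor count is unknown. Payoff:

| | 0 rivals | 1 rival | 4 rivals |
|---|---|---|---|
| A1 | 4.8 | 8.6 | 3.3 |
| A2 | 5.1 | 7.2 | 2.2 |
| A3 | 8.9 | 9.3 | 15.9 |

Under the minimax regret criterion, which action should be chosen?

Column bests: 0 rivals=8.9, 1 rival=9.3, 4 rivals=15.9.
A1 regrets: 4.1, 0.7, 12.6 → max 12.6
A2 regrets: 3.8, 2.1, 13.7 → max 13.7
A3 regrets: 0.0, 0.0, 0.0 → max 0.0
Smallest max regret = 0.0 → A3.

A3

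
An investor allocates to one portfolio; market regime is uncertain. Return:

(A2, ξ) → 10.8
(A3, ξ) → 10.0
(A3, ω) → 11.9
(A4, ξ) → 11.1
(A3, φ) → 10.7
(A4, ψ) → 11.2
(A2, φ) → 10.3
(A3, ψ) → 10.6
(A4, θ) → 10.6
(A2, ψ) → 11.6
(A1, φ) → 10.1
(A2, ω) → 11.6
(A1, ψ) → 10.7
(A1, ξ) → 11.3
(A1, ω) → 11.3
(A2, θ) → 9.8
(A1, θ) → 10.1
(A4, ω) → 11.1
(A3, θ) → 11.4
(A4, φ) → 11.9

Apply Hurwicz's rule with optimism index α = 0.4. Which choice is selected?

A1: 0.4·11.3 + 0.6·10.1 = 10.58
A2: 0.4·11.6 + 0.6·9.8 = 10.52
A3: 0.4·11.9 + 0.6·10.0 = 10.76
A4: 0.4·11.9 + 0.6·10.6 = 11.12
Highest Hurwicz score = 11.12 → A4.

A4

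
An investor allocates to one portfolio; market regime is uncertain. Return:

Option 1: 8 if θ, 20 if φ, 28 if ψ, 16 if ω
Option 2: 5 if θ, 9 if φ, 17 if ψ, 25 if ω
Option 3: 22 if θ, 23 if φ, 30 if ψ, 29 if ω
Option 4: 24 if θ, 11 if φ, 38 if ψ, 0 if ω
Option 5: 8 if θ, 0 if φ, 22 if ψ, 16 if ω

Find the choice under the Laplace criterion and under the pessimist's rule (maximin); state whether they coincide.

laplace → Option 3; maximin → Option 3 (agree)

Row averages: Option 1=18, Option 2=14, Option 3=26, Option 4=18.25, Option 5=11.5
Highest average = 26 → Option 3.
Row minima: Option 1=8, Option 2=5, Option 3=22, Option 4=0, Option 5=0
Best worst-case = 22 → Option 3.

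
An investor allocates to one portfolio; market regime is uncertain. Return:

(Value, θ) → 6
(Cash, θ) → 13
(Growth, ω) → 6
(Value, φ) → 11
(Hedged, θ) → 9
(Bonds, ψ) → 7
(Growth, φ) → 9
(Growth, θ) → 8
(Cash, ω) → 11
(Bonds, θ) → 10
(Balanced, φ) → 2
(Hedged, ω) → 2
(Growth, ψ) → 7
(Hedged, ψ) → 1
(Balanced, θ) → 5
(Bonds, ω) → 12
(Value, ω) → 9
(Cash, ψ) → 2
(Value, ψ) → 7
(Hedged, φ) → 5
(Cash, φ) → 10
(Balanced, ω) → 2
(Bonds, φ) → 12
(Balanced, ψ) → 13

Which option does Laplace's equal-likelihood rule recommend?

Bonds

Row averages: Cash=9, Balanced=5.5, Hedged=4.25, Growth=7.5, Bonds=10.25, Value=8.25
Highest average = 10.25 → Bonds.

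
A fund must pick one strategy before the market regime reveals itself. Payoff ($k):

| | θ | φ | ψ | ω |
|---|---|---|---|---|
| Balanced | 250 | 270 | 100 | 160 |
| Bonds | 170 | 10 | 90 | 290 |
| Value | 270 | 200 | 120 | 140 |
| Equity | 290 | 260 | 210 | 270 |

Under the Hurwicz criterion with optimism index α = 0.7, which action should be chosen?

Balanced: 0.7·270 + 0.3·100 = 219
Bonds: 0.7·290 + 0.3·10 = 206
Value: 0.7·270 + 0.3·120 = 225
Equity: 0.7·290 + 0.3·210 = 266
Highest Hurwicz score = 266 → Equity.

Equity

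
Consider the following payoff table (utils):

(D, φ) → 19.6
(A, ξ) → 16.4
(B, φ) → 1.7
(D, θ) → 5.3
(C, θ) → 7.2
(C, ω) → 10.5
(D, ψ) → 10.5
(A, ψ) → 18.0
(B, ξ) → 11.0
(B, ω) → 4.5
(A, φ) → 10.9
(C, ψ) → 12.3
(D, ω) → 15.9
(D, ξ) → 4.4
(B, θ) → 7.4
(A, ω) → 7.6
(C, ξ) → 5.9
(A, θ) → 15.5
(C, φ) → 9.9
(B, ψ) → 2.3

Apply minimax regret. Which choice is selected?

A

Column bests: θ=15.5, φ=19.6, ψ=18.0, ω=15.9, ξ=16.4.
A regrets: 0.0, 8.7, 0.0, 8.3, 0.0 → max 8.7
B regrets: 8.1, 17.9, 15.7, 11.4, 5.4 → max 17.9
C regrets: 8.3, 9.7, 5.7, 5.4, 10.5 → max 10.5
D regrets: 10.2, 0.0, 7.5, 0.0, 12.0 → max 12.0
Smallest max regret = 8.7 → A.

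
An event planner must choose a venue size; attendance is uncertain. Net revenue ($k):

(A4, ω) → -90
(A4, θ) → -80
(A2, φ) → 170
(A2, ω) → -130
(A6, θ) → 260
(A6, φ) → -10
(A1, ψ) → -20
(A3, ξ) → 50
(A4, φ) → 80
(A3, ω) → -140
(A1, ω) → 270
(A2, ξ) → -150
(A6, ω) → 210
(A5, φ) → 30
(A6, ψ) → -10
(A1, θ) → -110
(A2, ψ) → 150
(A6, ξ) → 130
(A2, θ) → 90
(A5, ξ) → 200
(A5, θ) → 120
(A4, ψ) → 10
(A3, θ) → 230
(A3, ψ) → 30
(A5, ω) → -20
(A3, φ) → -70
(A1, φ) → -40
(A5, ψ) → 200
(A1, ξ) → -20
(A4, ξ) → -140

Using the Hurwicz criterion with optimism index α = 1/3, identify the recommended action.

A6

A1: 1/3·270 + 2/3·(-110) = 50/3
A2: 1/3·170 + 2/3·(-150) = -130/3
A3: 1/3·230 + 2/3·(-140) = -50/3
A4: 1/3·80 + 2/3·(-140) = -200/3
A5: 1/3·200 + 2/3·(-20) = 160/3
A6: 1/3·260 + 2/3·(-10) = 80
Highest Hurwicz score = 80 → A6.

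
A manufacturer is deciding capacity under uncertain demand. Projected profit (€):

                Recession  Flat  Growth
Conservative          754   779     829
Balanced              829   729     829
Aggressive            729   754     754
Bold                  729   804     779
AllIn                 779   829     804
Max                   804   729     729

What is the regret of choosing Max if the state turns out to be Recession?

Best payoff under Recession is 829.
Regret = 829 − 804 = 25.

25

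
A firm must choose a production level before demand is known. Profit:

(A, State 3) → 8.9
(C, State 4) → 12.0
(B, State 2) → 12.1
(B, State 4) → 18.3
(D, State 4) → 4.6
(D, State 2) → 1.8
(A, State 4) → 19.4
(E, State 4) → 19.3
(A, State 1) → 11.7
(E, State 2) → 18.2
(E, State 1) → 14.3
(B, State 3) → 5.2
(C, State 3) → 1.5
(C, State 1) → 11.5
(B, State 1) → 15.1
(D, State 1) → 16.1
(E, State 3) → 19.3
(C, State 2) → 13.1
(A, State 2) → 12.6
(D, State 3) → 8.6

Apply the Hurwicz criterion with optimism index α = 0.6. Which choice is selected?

A: 0.6·19.4 + 0.4·8.9 = 15.2
B: 0.6·18.3 + 0.4·5.2 = 13.06
C: 0.6·13.1 + 0.4·1.5 = 8.46
D: 0.6·16.1 + 0.4·1.8 = 10.38
E: 0.6·19.3 + 0.4·14.3 = 17.3
Highest Hurwicz score = 17.3 → E.

E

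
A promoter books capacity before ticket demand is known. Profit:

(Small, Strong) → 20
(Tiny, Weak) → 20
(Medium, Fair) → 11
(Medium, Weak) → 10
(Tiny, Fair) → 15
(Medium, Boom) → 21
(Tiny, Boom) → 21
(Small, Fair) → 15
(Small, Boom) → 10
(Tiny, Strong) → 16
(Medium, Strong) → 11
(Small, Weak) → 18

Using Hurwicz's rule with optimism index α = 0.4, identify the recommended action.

Tiny: 0.4·21 + 0.6·15 = 17.4
Small: 0.4·20 + 0.6·10 = 14
Medium: 0.4·21 + 0.6·10 = 14.4
Highest Hurwicz score = 17.4 → Tiny.

Tiny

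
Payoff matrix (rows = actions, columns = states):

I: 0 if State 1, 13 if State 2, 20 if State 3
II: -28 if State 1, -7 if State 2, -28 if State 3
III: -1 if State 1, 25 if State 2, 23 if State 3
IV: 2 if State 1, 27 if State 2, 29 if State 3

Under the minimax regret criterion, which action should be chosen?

Column bests: State 1=2, State 2=27, State 3=29.
I regrets: 2, 14, 9 → max 14
II regrets: 30, 34, 57 → max 57
III regrets: 3, 2, 6 → max 6
IV regrets: 0, 0, 0 → max 0
Smallest max regret = 0 → IV.

IV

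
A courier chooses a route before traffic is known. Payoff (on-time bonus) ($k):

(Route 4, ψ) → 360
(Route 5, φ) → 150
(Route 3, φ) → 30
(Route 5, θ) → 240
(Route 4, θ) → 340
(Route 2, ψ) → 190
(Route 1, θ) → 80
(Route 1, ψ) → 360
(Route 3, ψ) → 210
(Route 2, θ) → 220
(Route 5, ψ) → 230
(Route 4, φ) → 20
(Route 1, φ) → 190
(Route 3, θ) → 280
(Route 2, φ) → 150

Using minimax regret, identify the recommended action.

Column bests: θ=340, φ=190, ψ=360.
Route 1 regrets: 260, 0, 0 → max 260
Route 2 regrets: 120, 40, 170 → max 170
Route 3 regrets: 60, 160, 150 → max 160
Route 4 regrets: 0, 170, 0 → max 170
Route 5 regrets: 100, 40, 130 → max 130
Smallest max regret = 130 → Route 5.

Route 5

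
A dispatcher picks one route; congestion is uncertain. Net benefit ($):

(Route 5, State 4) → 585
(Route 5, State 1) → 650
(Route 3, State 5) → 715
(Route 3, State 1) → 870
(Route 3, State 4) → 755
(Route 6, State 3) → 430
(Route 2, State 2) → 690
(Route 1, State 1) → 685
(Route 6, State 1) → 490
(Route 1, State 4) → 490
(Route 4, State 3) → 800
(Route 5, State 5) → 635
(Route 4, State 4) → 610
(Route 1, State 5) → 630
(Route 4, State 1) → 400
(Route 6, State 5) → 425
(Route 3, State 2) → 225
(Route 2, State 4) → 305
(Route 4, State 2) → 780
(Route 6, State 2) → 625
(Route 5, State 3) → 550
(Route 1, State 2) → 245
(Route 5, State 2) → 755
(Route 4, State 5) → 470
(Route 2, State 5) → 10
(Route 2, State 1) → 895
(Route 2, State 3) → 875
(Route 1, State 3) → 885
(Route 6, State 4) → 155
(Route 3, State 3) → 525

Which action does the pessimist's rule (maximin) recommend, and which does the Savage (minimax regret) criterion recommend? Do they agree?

Row minima: Route 1=245, Route 2=10, Route 3=225, Route 4=400, Route 5=550, Route 6=155
Best worst-case = 550 → Route 5.
Column bests: State 1=895, State 2=780, State 3=885, State 4=755, State 5=715.
Route 1 regrets: 210, 535, 0, 265, 85 → max 535
Route 2 regrets: 0, 90, 10, 450, 705 → max 705
Route 3 regrets: 25, 555, 360, 0, 0 → max 555
Route 4 regrets: 495, 0, 85, 145, 245 → max 495
Route 5 regrets: 245, 25, 335, 170, 80 → max 335
Route 6 regrets: 405, 155, 455, 600, 290 → max 600
Smallest max regret = 335 → Route 5.

maximin → Route 5; minimax regret → Route 5 (agree)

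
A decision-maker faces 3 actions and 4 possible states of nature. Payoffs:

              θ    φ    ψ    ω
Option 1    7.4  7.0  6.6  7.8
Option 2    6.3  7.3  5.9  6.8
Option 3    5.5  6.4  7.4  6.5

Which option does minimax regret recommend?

Column bests: θ=7.4, φ=7.3, ψ=7.4, ω=7.8.
Option 1 regrets: 0.0, 0.3, 0.8, 0.0 → max 0.8
Option 2 regrets: 1.1, 0.0, 1.5, 1.0 → max 1.5
Option 3 regrets: 1.9, 0.9, 0.0, 1.3 → max 1.9
Smallest max regret = 0.8 → Option 1.

Option 1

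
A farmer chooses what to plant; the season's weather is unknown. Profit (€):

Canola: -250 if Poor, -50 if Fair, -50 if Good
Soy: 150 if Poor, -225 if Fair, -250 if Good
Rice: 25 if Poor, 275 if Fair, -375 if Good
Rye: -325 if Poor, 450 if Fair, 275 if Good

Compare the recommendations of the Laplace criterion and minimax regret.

laplace → Rye; minimax regret → Rye (agree)

Row averages: Canola=-350/3, Soy=-325/3, Rice=-25, Rye=400/3
Highest average = 400/3 → Rye.
Column bests: Poor=150, Fair=450, Good=275.
Canola regrets: 400, 500, 325 → max 500
Soy regrets: 0, 675, 525 → max 675
Rice regrets: 125, 175, 650 → max 650
Rye regrets: 475, 0, 0 → max 475
Smallest max regret = 475 → Rye.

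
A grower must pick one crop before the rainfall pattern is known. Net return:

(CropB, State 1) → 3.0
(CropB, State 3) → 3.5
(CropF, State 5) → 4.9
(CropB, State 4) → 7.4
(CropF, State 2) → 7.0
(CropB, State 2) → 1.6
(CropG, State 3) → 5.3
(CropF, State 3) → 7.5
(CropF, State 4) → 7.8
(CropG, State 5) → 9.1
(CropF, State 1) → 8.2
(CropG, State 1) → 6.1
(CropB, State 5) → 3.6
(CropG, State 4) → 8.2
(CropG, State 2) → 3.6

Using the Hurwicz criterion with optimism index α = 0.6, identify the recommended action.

CropG: 0.6·9.1 + 0.4·3.6 = 6.9
CropB: 0.6·7.4 + 0.4·1.6 = 5.08
CropF: 0.6·8.2 + 0.4·4.9 = 6.88
Highest Hurwicz score = 6.9 → CropG.

CropG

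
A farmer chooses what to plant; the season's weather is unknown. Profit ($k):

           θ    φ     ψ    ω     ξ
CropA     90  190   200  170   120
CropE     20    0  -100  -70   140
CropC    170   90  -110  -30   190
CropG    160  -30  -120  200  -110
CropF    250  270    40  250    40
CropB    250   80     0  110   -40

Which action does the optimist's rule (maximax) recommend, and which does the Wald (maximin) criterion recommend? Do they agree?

Row maxima: CropA=200, CropE=140, CropC=190, CropG=200, CropF=270, CropB=250
Best best-case = 270 → CropF.
Row minima: CropA=90, CropE=-100, CropC=-110, CropG=-120, CropF=40, CropB=-40
Best worst-case = 90 → CropA.

maximax → CropF; maximin → CropA (disagree)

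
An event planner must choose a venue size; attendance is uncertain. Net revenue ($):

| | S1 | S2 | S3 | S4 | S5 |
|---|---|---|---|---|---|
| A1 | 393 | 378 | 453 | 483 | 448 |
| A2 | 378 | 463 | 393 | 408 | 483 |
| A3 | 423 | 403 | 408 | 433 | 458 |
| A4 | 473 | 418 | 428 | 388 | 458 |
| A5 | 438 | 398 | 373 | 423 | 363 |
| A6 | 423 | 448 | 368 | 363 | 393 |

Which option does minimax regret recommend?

Column bests: S1=473, S2=463, S3=453, S4=483, S5=483.
A1 regrets: 80, 85, 0, 0, 35 → max 85
A2 regrets: 95, 0, 60, 75, 0 → max 95
A3 regrets: 50, 60, 45, 50, 25 → max 60
A4 regrets: 0, 45, 25, 95, 25 → max 95
A5 regrets: 35, 65, 80, 60, 120 → max 120
A6 regrets: 50, 15, 85, 120, 90 → max 120
Smallest max regret = 60 → A3.

A3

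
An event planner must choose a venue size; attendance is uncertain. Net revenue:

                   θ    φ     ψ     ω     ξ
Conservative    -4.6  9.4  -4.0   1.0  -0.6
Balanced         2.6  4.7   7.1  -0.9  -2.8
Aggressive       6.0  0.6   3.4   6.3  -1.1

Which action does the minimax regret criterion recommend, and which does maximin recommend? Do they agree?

Column bests: θ=6.0, φ=9.4, ψ=7.1, ω=6.3, ξ=-0.6.
Conservative regrets: 10.6, 0.0, 11.1, 5.3, 0.0 → max 11.1
Balanced regrets: 3.4, 4.7, 0.0, 7.2, 2.2 → max 7.2
Aggressive regrets: 0.0, 8.8, 3.7, 0.0, 0.5 → max 8.8
Smallest max regret = 7.2 → Balanced.
Row minima: Conservative=-4.6, Balanced=-2.8, Aggressive=-1.1
Best worst-case = -1.1 → Aggressive.

minimax regret → Balanced; maximin → Aggressive (disagree)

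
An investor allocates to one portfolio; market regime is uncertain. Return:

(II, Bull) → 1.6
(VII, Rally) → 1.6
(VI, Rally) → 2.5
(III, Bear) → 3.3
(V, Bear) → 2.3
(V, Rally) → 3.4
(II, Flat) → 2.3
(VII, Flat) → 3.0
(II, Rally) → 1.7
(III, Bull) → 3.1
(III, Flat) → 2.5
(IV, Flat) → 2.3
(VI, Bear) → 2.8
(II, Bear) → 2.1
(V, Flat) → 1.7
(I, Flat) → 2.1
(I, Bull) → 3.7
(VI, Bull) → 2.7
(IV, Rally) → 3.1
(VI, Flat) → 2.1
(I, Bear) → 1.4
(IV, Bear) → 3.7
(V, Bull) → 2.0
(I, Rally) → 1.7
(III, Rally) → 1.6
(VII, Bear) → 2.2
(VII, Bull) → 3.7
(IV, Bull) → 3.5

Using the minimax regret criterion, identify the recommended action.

IV

Column bests: Bear=3.7, Flat=3.0, Bull=3.7, Rally=3.4.
I regrets: 2.3, 0.9, 0.0, 1.7 → max 2.3
II regrets: 1.6, 0.7, 2.1, 1.7 → max 2.1
III regrets: 0.4, 0.5, 0.6, 1.8 → max 1.8
IV regrets: 0.0, 0.7, 0.2, 0.3 → max 0.7
V regrets: 1.4, 1.3, 1.7, 0.0 → max 1.7
VI regrets: 0.9, 0.9, 1.0, 0.9 → max 1.0
VII regrets: 1.5, 0.0, 0.0, 1.8 → max 1.8
Smallest max regret = 0.7 → IV.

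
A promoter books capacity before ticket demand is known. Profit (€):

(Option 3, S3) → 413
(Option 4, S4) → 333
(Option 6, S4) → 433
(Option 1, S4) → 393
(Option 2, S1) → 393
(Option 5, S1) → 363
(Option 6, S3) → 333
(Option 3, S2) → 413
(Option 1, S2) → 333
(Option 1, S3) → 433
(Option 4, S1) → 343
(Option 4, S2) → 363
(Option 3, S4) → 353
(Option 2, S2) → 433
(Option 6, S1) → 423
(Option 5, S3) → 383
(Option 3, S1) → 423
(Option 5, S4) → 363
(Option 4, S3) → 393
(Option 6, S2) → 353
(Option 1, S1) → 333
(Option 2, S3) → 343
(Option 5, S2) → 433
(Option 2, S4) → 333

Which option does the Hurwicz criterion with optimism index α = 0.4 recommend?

Option 5

Option 1: 0.4·433 + 0.6·333 = 373
Option 2: 0.4·433 + 0.6·333 = 373
Option 3: 0.4·423 + 0.6·353 = 381
Option 4: 0.4·393 + 0.6·333 = 357
Option 5: 0.4·433 + 0.6·363 = 391
Option 6: 0.4·433 + 0.6·333 = 373
Highest Hurwicz score = 391 → Option 5.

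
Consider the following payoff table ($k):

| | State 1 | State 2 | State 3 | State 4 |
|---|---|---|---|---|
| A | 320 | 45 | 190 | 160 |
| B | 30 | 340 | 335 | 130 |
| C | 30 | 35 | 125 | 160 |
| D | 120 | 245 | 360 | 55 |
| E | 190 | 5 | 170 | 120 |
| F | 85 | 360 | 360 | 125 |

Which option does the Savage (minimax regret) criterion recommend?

D

Column bests: State 1=320, State 2=360, State 3=360, State 4=160.
A regrets: 0, 315, 170, 0 → max 315
B regrets: 290, 20, 25, 30 → max 290
C regrets: 290, 325, 235, 0 → max 325
D regrets: 200, 115, 0, 105 → max 200
E regrets: 130, 355, 190, 40 → max 355
F regrets: 235, 0, 0, 35 → max 235
Smallest max regret = 200 → D.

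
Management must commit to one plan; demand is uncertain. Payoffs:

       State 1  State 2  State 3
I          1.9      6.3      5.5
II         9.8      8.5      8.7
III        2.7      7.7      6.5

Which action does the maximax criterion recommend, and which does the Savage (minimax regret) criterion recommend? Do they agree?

Row maxima: I=6.3, II=9.8, III=7.7
Best best-case = 9.8 → II.
Column bests: State 1=9.8, State 2=8.5, State 3=8.7.
I regrets: 7.9, 2.2, 3.2 → max 7.9
II regrets: 0.0, 0.0, 0.0 → max 0.0
III regrets: 7.1, 0.8, 2.2 → max 7.1
Smallest max regret = 0.0 → II.

maximax → II; minimax regret → II (agree)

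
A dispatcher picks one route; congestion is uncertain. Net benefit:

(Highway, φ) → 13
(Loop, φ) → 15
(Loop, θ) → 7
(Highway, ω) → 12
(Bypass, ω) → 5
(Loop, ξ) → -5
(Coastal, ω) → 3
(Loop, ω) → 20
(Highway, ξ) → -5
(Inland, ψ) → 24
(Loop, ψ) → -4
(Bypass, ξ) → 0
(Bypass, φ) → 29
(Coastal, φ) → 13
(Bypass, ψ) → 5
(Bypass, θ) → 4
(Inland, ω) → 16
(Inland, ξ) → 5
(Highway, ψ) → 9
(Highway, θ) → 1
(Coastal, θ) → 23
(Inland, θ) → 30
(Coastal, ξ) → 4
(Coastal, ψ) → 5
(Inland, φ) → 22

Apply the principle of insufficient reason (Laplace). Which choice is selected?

Inland

Row averages: Coastal=9.6, Bypass=8.6, Inland=19.4, Loop=6.6, Highway=6
Highest average = 19.4 → Inland.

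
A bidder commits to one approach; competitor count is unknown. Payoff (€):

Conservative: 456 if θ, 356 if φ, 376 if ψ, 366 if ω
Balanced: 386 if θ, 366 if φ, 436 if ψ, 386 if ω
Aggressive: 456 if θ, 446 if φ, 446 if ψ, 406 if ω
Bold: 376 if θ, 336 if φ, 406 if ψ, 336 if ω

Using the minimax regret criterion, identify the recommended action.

Aggressive

Column bests: θ=456, φ=446, ψ=446, ω=406.
Conservative regrets: 0, 90, 70, 40 → max 90
Balanced regrets: 70, 80, 10, 20 → max 80
Aggressive regrets: 0, 0, 0, 0 → max 0
Bold regrets: 80, 110, 40, 70 → max 110
Smallest max regret = 0 → Aggressive.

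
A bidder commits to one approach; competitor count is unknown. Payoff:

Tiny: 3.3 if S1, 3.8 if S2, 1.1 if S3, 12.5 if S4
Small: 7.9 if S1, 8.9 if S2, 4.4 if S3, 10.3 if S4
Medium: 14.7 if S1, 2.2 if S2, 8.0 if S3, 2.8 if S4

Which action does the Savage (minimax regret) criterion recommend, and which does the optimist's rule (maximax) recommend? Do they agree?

minimax regret → Small; maximax → Medium (disagree)

Column bests: S1=14.7, S2=8.9, S3=8.0, S4=12.5.
Tiny regrets: 11.4, 5.1, 6.9, 0.0 → max 11.4
Small regrets: 6.8, 0.0, 3.6, 2.2 → max 6.8
Medium regrets: 0.0, 6.7, 0.0, 9.7 → max 9.7
Smallest max regret = 6.8 → Small.
Row maxima: Tiny=12.5, Small=10.3, Medium=14.7
Best best-case = 14.7 → Medium.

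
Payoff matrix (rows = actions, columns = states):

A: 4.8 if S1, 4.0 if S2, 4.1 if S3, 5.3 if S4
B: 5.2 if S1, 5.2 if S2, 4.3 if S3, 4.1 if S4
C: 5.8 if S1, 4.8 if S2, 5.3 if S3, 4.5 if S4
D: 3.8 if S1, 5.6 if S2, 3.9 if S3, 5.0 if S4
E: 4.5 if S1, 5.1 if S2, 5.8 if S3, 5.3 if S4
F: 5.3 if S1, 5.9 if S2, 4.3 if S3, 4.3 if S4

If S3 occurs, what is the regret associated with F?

1.5

Best payoff under S3 is 5.8.
Regret = 5.8 − 4.3 = 1.5.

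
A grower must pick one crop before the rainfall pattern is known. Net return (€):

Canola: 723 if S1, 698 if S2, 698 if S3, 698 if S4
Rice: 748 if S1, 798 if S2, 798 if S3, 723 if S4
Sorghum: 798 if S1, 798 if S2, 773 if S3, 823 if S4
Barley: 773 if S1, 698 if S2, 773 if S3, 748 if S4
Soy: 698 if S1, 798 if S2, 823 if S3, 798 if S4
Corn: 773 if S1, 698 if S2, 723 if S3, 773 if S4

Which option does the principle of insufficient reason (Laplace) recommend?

Row averages: Canola=704.25, Rice=766.75, Sorghum=798, Barley=748, Soy=779.25, Corn=741.75
Highest average = 798 → Sorghum.

Sorghum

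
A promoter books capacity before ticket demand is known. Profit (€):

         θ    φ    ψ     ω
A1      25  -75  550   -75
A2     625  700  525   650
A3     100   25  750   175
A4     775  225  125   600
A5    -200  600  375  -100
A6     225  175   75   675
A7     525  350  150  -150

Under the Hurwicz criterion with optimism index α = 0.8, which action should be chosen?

A2

A1: 0.8·550 + 0.2·(-75) = 425
A2: 0.8·700 + 0.2·525 = 665
A3: 0.8·750 + 0.2·25 = 605
A4: 0.8·775 + 0.2·125 = 645
A5: 0.8·600 + 0.2·(-200) = 440
A6: 0.8·675 + 0.2·75 = 555
A7: 0.8·525 + 0.2·(-150) = 390
Highest Hurwicz score = 665 → A2.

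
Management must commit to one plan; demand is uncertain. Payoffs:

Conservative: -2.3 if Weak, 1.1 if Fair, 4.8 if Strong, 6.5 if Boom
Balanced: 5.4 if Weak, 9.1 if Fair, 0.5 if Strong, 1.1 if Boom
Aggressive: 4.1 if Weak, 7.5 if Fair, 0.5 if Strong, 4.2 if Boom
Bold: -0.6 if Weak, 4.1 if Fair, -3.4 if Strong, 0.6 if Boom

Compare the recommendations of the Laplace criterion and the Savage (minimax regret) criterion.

Row averages: Conservative=2.525, Balanced=4.025, Aggressive=4.075, Bold=0.175
Highest average = 4.075 → Aggressive.
Column bests: Weak=5.4, Fair=9.1, Strong=4.8, Boom=6.5.
Conservative regrets: 7.7, 8.0, 0.0, 0.0 → max 8.0
Balanced regrets: 0.0, 0.0, 4.3, 5.4 → max 5.4
Aggressive regrets: 1.3, 1.6, 4.3, 2.3 → max 4.3
Bold regrets: 6.0, 5.0, 8.2, 5.9 → max 8.2
Smallest max regret = 4.3 → Aggressive.

laplace → Aggressive; minimax regret → Aggressive (agree)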